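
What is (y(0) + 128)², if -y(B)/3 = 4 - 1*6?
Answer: 17956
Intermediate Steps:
y(B) = 6 (y(B) = -3*(4 - 1*6) = -3*(4 - 6) = -3*(-2) = 6)
(y(0) + 128)² = (6 + 128)² = 134² = 17956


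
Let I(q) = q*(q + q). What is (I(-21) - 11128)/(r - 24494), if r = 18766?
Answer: 5123/2864 ≈ 1.7888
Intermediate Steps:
I(q) = 2*q**2 (I(q) = q*(2*q) = 2*q**2)
(I(-21) - 11128)/(r - 24494) = (2*(-21)**2 - 11128)/(18766 - 24494) = (2*441 - 11128)/(-5728) = (882 - 11128)*(-1/5728) = -10246*(-1/5728) = 5123/2864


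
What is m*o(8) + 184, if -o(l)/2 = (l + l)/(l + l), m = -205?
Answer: 594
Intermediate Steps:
o(l) = -2 (o(l) = -2*(l + l)/(l + l) = -2*2*l/(2*l) = -2*2*l*1/(2*l) = -2*1 = -2)
m*o(8) + 184 = -205*(-2) + 184 = 410 + 184 = 594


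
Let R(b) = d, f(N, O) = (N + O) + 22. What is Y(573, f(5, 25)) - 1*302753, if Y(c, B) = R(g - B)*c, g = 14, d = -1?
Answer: -303326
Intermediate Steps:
f(N, O) = 22 + N + O
R(b) = -1
Y(c, B) = -c
Y(573, f(5, 25)) - 1*302753 = -1*573 - 1*302753 = -573 - 302753 = -303326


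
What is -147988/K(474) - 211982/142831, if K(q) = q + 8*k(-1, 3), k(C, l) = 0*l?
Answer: -10618876748/33850947 ≈ -313.70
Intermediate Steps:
k(C, l) = 0
K(q) = q (K(q) = q + 8*0 = q + 0 = q)
-147988/K(474) - 211982/142831 = -147988/474 - 211982/142831 = -147988*1/474 - 211982*1/142831 = -73994/237 - 211982/142831 = -10618876748/33850947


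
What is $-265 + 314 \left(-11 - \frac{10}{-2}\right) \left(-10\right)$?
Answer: $18575$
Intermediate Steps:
$-265 + 314 \left(-11 - \frac{10}{-2}\right) \left(-10\right) = -265 + 314 \left(-11 - -5\right) \left(-10\right) = -265 + 314 \left(-11 + 5\right) \left(-10\right) = -265 + 314 \left(\left(-6\right) \left(-10\right)\right) = -265 + 314 \cdot 60 = -265 + 18840 = 18575$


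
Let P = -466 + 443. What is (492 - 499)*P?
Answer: 161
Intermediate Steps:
P = -23
(492 - 499)*P = (492 - 499)*(-23) = -7*(-23) = 161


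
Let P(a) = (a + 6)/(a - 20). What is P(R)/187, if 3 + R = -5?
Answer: 1/2618 ≈ 0.00038197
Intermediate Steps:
R = -8 (R = -3 - 5 = -8)
P(a) = (6 + a)/(-20 + a)
P(R)/187 = ((6 - 8)/(-20 - 8))/187 = (-2/(-28))*(1/187) = -1/28*(-2)*(1/187) = (1/14)*(1/187) = 1/2618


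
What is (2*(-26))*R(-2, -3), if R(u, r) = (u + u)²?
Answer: -832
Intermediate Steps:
R(u, r) = 4*u² (R(u, r) = (2*u)² = 4*u²)
(2*(-26))*R(-2, -3) = (2*(-26))*(4*(-2)²) = -208*4 = -52*16 = -832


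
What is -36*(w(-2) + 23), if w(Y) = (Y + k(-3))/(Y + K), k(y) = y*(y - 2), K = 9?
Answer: -6264/7 ≈ -894.86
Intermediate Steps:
k(y) = y*(-2 + y)
w(Y) = (15 + Y)/(9 + Y) (w(Y) = (Y - 3*(-2 - 3))/(Y + 9) = (Y - 3*(-5))/(9 + Y) = (Y + 15)/(9 + Y) = (15 + Y)/(9 + Y))
-36*(w(-2) + 23) = -36*((15 - 2)/(9 - 2) + 23) = -36*(13/7 + 23) = -36*174/7 = -6264/7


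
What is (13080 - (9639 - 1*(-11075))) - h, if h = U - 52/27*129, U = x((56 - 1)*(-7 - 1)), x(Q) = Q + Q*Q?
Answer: -1804910/9 ≈ -2.0055e+5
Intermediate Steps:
x(Q) = Q + Q²
U = 193160 (U = ((56 - 1)*(-7 - 1))*(1 + (56 - 1)*(-7 - 1)) = (55*(-8))*(1 + 55*(-8)) = -440*(1 - 440) = -440*(-439) = 193160)
h = 1736204/9 (h = 193160 - 52/27*129 = 193160 - 2236/9 = 1736204/9 ≈ 1.9291e+5)
(13080 - (9639 - 1*(-11075))) - h = (13080 - (9639 - 1*(-11075))) - 1*1736204/9 = (13080 - (9639 + 11075)) - 1736204/9 = (13080 - 1*20714) - 1736204/9 = (13080 - 20714) - 1736204/9 = -7634 - 1736204/9 = -1804910/9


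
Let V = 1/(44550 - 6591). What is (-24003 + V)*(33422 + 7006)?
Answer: -12278386208976/12653 ≈ -9.7039e+8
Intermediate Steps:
V = 1/37959 ≈ 2.6344e-5
(-24003 + V)*(33422 + 7006) = (-24003 + 1/37959)*(33422 + 7006) = -911129876/37959*40428 = -12278386208976/12653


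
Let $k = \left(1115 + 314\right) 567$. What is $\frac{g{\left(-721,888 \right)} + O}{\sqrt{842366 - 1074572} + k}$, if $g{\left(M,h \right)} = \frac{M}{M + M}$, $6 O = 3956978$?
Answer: $\frac{356235128487}{437662634170} - \frac{51440753 i \sqrt{1374}}{3938963707530} \approx 0.81395 - 0.00048408 i$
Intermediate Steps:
$O = \frac{1978489}{3}$ ($O = \frac{1}{6} \cdot 3956978 = \frac{1978489}{3} \approx 6.595 \cdot 10^{5}$)
$k = 810243$ ($k = 1429 \cdot 567 = 810243$)
$g{\left(M,h \right)} = \frac{1}{2}$ ($g{\left(M,h \right)} = \frac{M}{2 M} = \frac{1}{2 M} M = \frac{1}{2}$)
$\frac{g{\left(-721,888 \right)} + O}{\sqrt{842366 - 1074572} + k} = \frac{\frac{1}{2} + \frac{1978489}{3}}{\sqrt{842366 - 1074572} + 810243} = \frac{3956981}{6 \left(\sqrt{-232206} + 810243\right)} = \frac{3956981}{6 \left(13 i \sqrt{1374} + 810243\right)} = \frac{3956981}{6 \left(810243 + 13 i \sqrt{1374}\right)}$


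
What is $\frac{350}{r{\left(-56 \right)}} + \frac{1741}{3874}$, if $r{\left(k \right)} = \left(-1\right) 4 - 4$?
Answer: $- \frac{335493}{7748} \approx -43.301$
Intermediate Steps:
$r{\left(k \right)} = -8$ ($r{\left(k \right)} = -4 - 4 = -8$)
$\frac{350}{r{\left(-56 \right)}} + \frac{1741}{3874} = \frac{350}{-8} + \frac{1741}{3874} = 350 \left(- \frac{1}{8}\right) + 1741 \cdot \frac{1}{3874} = - \frac{175}{4} + \frac{1741}{3874} = - \frac{335493}{7748}$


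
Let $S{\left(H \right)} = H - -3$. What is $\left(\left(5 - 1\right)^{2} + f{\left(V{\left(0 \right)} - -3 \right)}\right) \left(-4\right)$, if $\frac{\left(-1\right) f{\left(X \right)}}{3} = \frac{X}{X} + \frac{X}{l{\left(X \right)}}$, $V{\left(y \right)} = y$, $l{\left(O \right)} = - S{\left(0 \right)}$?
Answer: $-64$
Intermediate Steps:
$S{\left(H \right)} = 3 + H$ ($S{\left(H \right)} = H + 3 = 3 + H$)
$l{\left(O \right)} = -3$ ($l{\left(O \right)} = - (3 + 0) = \left(-1\right) 3 = -3$)
$f{\left(X \right)} = -3 + X$ ($f{\left(X \right)} = - 3 \left(\frac{X}{X} + \frac{X}{-3}\right) = - 3 \left(1 + X \left(- \frac{1}{3}\right)\right) = - 3 \left(1 - \frac{X}{3}\right) = -3 + X$)
$\left(\left(5 - 1\right)^{2} + f{\left(V{\left(0 \right)} - -3 \right)}\right) \left(-4\right) = \left(\left(5 - 1\right)^{2} + \left(-3 + \left(0 - -3\right)\right)\right) \left(-4\right) = \left(4^{2} + \left(-3 + \left(0 + 3\right)\right)\right) \left(-4\right) = \left(16 + \left(-3 + 3\right)\right) \left(-4\right) = \left(16 + 0\right) \left(-4\right) = 16 \left(-4\right) = -64$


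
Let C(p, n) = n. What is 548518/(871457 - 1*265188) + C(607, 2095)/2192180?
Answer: 240744064559/265810155284 ≈ 0.90570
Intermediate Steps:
548518/(871457 - 1*265188) + C(607, 2095)/2192180 = 548518/(871457 - 1*265188) + 2095/2192180 = 548518/(871457 - 265188) + 2095*(1/2192180) = 548518/606269 + 419/438436 = 240744064559/265810155284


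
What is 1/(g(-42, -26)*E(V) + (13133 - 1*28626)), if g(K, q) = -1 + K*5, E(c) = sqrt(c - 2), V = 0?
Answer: I/(-15493*I + 211*sqrt(2)) ≈ -6.4521e-5 + 1.2427e-6*I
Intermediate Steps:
E(c) = sqrt(-2 + c)
g(K, q) = -1 + 5*K
1/(g(-42, -26)*E(V) + (13133 - 1*28626)) = 1/((-1 + 5*(-42))*sqrt(-2 + 0) + (13133 - 1*28626)) = 1/((-1 - 210)*sqrt(-2) + (13133 - 28626)) = 1/(-211*I*sqrt(2) - 15493) = 1/(-15493 - 211*I*sqrt(2))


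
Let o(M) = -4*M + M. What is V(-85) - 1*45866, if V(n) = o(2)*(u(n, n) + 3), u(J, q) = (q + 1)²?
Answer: -88220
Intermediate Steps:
u(J, q) = (1 + q)²
o(M) = -3*M
V(n) = -18 - 6*(1 + n)² (V(n) = (-3*2)*((1 + n)² + 3) = -6*(3 + (1 + n)²) = -18 - 6*(1 + n)²)
V(-85) - 1*45866 = (-18 - 6*(1 - 85)²) - 1*45866 = (-18 - 6*(-84)²) - 45866 = (-18 - 6*7056) - 45866 = (-18 - 42336) - 45866 = -42354 - 45866 = -88220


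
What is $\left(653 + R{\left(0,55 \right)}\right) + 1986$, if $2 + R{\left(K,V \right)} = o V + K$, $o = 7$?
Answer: $3022$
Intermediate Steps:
$R{\left(K,V \right)} = -2 + K + 7 V$ ($R{\left(K,V \right)} = -2 + \left(7 V + K\right) = -2 + \left(K + 7 V\right) = -2 + K + 7 V$)
$\left(653 + R{\left(0,55 \right)}\right) + 1986 = \left(653 + \left(-2 + 0 + 7 \cdot 55\right)\right) + 1986 = \left(653 + \left(-2 + 0 + 385\right)\right) + 1986 = \left(653 + 383\right) + 1986 = 1036 + 1986 = 3022$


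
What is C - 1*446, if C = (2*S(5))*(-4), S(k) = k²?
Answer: -646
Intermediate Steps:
C = -200 (C = (2*5²)*(-4) = (2*25)*(-4) = 50*(-4) = -200)
C - 1*446 = -200 - 1*446 = -200 - 446 = -646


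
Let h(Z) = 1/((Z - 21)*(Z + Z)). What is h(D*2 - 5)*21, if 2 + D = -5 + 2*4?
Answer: 7/48 ≈ 0.14583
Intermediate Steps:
D = 1 (D = -2 + (-5 + 2*4) = -2 + (-5 + 8) = -2 + 3 = 1)
h(Z) = 1/(2*Z*(-21 + Z)) (h(Z) = 1/((-21 + Z)*(2*Z)) = 1/(2*Z*(-21 + Z)))
h(D*2 - 5)*21 = (1/(2*(1*2 - 5)*(-21 + (1*2 - 5))))*21 = (1/(2*(2 - 5)*(-21 + (2 - 5))))*21 = ((1/2)/(-3*(-21 - 3)))*21 = ((1/2)*(-1/3)/(-24))*21 = ((1/2)*(-1/3)*(-1/24))*21 = (1/144)*21 = 7/48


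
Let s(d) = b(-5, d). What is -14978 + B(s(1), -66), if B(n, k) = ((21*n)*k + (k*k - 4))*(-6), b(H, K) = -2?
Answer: -57722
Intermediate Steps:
s(d) = -2
B(n, k) = 24 - 6*k**2 - 126*k*n (B(n, k) = (21*k*n + (k**2 - 4))*(-6) = (21*k*n + (-4 + k**2))*(-6) = (-4 + k**2 + 21*k*n)*(-6) = 24 - 6*k**2 - 126*k*n)
-14978 + B(s(1), -66) = -14978 + (24 - 6*(-66)**2 - 126*(-66)*(-2)) = -14978 + (24 - 6*4356 - 16632) = -14978 + (24 - 26136 - 16632) = -14978 - 42744 = -57722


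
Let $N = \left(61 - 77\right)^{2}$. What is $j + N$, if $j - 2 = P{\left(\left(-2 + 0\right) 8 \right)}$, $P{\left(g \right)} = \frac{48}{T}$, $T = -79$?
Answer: $\frac{20334}{79} \approx 257.39$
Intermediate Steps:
$N = 256$ ($N = \left(-16\right)^{2} = 256$)
$P{\left(g \right)} = - \frac{48}{79}$ ($P{\left(g \right)} = \frac{48}{-79} = 48 \left(- \frac{1}{79}\right) = - \frac{48}{79}$)
$j = \frac{110}{79}$ ($j = 2 - \frac{48}{79} = \frac{110}{79} \approx 1.3924$)
$j + N = \frac{110}{79} + 256 = \frac{20334}{79}$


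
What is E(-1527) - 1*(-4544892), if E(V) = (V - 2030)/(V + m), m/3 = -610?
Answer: 15257206001/3357 ≈ 4.5449e+6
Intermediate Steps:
m = -1830 (m = 3*(-610) = -1830)
E(V) = (-2030 + V)/(-1830 + V) (E(V) = (V - 2030)/(V - 1830) = (-2030 + V)/(-1830 + V))
E(-1527) - 1*(-4544892) = (-2030 - 1527)/(-1830 - 1527) - 1*(-4544892) = -3557/(-3357) + 4544892 = -1/3357*(-3557) + 4544892 = 3557/3357 + 4544892 = 15257206001/3357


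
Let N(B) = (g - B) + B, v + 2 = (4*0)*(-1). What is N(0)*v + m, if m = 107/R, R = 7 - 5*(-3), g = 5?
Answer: -113/22 ≈ -5.1364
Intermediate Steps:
v = -2 (v = -2 + (4*0)*(-1) = -2 + 0*(-1) = -2 + 0 = -2)
R = 22 (R = 7 + 15 = 22)
N(B) = 5 (N(B) = (5 - B) + B = 5)
m = 107/22 ≈ 4.8636
N(0)*v + m = 5*(-2) + 107/22 = -10 + 107/22 = -113/22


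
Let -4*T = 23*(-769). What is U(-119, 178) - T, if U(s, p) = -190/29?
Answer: -513683/116 ≈ -4428.3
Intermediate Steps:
U(s, p) = -190/29 (U(s, p) = -190*1/29 = -190/29)
T = 17687/4 (T = -23*(-769)/4 = -¼*(-17687) = 17687/4 ≈ 4421.8)
U(-119, 178) - T = -190/29 - 1*17687/4 = -190/29 - 17687/4 = -513683/116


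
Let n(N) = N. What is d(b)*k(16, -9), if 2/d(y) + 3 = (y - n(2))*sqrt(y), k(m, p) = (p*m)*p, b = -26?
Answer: -7776/20393 + 72576*I*sqrt(26)/20393 ≈ -0.38131 + 18.147*I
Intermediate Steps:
k(m, p) = m*p**2 (k(m, p) = (m*p)*p = m*p**2)
d(y) = 2/(-3 + sqrt(y)*(-2 + y)) (d(y) = 2/(-3 + (y - 1*2)*sqrt(y)) = 2/(-3 + (y - 2)*sqrt(y)) = 2/(-3 + (-2 + y)*sqrt(y)) = 2/(-3 + sqrt(y)*(-2 + y)))
d(b)*k(16, -9) = (2/(-3 + (-26)**(3/2) - 2*I*sqrt(26)))*(16*(-9)**2) = (2/(-3 - 26*I*sqrt(26) - 2*I*sqrt(26)))*(16*81) = (2/(-3 - 26*I*sqrt(26) - 2*I*sqrt(26)))*1296 = (2/(-3 - 28*I*sqrt(26)))*1296 = 2592/(-3 - 28*I*sqrt(26))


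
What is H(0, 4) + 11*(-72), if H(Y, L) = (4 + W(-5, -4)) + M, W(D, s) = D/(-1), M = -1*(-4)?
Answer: -779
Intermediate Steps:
M = 4
W(D, s) = -D (W(D, s) = D*(-1) = -D)
H(Y, L) = 13 (H(Y, L) = (4 - 1*(-5)) + 4 = (4 + 5) + 4 = 9 + 4 = 13)
H(0, 4) + 11*(-72) = 13 + 11*(-72) = 13 - 792 = -779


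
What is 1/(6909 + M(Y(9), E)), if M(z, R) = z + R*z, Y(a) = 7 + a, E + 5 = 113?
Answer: 1/8653 ≈ 0.00011557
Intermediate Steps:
E = 108 (E = -5 + 113 = 108)
1/(6909 + M(Y(9), E)) = 1/(6909 + (7 + 9)*(1 + 108)) = 1/(6909 + 16*109) = 1/(6909 + 1744) = 1/8653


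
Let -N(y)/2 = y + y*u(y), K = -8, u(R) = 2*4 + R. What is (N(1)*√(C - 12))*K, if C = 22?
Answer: 160*√10 ≈ 505.96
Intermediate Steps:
u(R) = 8 + R
N(y) = -2*y - 2*y*(8 + y) (N(y) = -2*(y + y*(8 + y)) = -2*y - 2*y*(8 + y))
(N(1)*√(C - 12))*K = ((-2*1*(9 + 1))*√(22 - 12))*(-8) = ((-2*1*10)*√10)*(-8) = -20*√10*(-8) = 160*√10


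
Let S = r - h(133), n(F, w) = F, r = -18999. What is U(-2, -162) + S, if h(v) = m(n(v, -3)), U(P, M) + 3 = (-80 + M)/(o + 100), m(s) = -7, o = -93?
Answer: -133207/7 ≈ -19030.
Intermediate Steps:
U(P, M) = -101/7 + M/7 (U(P, M) = -3 + (-80 + M)/(-93 + 100) = -3 + (-80 + M)/7 = -3 + (-80 + M)*(⅐) = -3 + (-80/7 + M/7) = -101/7 + M/7)
h(v) = -7
S = -18992 (S = -18999 - 1*(-7) = -18999 + 7 = -18992)
U(-2, -162) + S = (-101/7 + (⅐)*(-162)) - 18992 = (-101/7 - 162/7) - 18992 = -263/7 - 18992 = -133207/7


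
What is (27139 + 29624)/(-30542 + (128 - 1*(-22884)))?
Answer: -18921/2510 ≈ -7.5382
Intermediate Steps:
(27139 + 29624)/(-30542 + (128 - 1*(-22884))) = 56763/(-30542 + (128 + 22884)) = 56763/(-30542 + 23012) = 56763/(-7530) = 56763*(-1/7530) = -18921/2510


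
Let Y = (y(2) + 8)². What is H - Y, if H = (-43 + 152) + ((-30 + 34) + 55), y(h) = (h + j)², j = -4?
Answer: 24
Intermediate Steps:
y(h) = (-4 + h)² (y(h) = (h - 4)² = (-4 + h)²)
H = 168 (H = 109 + (4 + 55) = 109 + 59 = 168)
Y = 144 (Y = ((-4 + 2)² + 8)² = ((-2)² + 8)² = (4 + 8)² = 12² = 144)
H - Y = 168 - 1*144 = 168 - 144 = 24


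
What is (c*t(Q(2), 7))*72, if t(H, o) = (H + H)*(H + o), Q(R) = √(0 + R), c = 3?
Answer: 864 + 3024*√2 ≈ 5140.6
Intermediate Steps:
Q(R) = √R
t(H, o) = 2*H*(H + o) (t(H, o) = (2*H)*(H + o) = 2*H*(H + o))
(c*t(Q(2), 7))*72 = (3*(2*√2*(√2 + 7)))*72 = (3*(2*√2*(7 + √2)))*72 = (6*√2*(7 + √2))*72 = 432*√2*(7 + √2)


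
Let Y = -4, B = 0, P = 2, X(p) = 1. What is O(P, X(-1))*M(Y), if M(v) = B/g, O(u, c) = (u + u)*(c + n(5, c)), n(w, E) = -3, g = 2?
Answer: 0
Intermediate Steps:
O(u, c) = 2*u*(-3 + c) (O(u, c) = (u + u)*(c - 3) = (2*u)*(-3 + c) = 2*u*(-3 + c))
M(v) = 0 (M(v) = 0/2 = 0*(1/2) = 0)
O(P, X(-1))*M(Y) = (2*2*(-3 + 1))*0 = (2*2*(-2))*0 = -8*0 = 0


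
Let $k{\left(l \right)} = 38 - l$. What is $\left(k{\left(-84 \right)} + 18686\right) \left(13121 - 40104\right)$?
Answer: $-507496264$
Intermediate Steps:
$\left(k{\left(-84 \right)} + 18686\right) \left(13121 - 40104\right) = \left(\left(38 - -84\right) + 18686\right) \left(13121 - 40104\right) = \left(\left(38 + 84\right) + 18686\right) \left(-26983\right) = \left(122 + 18686\right) \left(-26983\right) = 18808 \left(-26983\right) = -507496264$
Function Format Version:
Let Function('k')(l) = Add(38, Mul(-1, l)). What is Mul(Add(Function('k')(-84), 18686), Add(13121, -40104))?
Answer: -507496264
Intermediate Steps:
Mul(Add(Function('k')(-84), 18686), Add(13121, -40104)) = Mul(Add(Add(38, Mul(-1, -84)), 18686), Add(13121, -40104)) = Mul(Add(Add(38, 84), 18686), -26983) = Mul(Add(122, 18686), -26983) = Mul(18808, -26983) = -507496264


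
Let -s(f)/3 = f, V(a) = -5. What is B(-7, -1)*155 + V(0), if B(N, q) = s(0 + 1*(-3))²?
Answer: 12550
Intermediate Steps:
s(f) = -3*f
B(N, q) = 81 (B(N, q) = (-3*(0 + 1*(-3)))² = (-3*(0 - 3))² = (-3*(-3))² = 9² = 81)
B(-7, -1)*155 + V(0) = 81*155 - 5 = 12555 - 5 = 12550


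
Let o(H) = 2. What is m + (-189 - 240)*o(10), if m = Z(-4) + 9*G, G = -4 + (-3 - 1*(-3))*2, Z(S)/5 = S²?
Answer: -814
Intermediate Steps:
Z(S) = 5*S²
G = -4 (G = -4 + (-3 + 3)*2 = -4 + 0*2 = -4 + 0 = -4)
m = 44 (m = 5*(-4)² + 9*(-4) = 5*16 - 36 = 80 - 36 = 44)
m + (-189 - 240)*o(10) = 44 + (-189 - 240)*2 = 44 - 429*2 = 44 - 858 = -814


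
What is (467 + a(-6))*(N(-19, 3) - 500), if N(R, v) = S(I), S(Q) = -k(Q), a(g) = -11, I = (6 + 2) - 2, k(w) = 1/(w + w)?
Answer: -228038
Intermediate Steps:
k(w) = 1/(2*w)
I = 6 (I = 8 - 2 = 6)
S(Q) = -1/(2*Q)
N(R, v) = -1/12 (N(R, v) = -1/2/6 = -1/2*1/6 = -1/12)
(467 + a(-6))*(N(-19, 3) - 500) = (467 - 11)*(-1/12 - 500) = 456*(-6001/12) = -228038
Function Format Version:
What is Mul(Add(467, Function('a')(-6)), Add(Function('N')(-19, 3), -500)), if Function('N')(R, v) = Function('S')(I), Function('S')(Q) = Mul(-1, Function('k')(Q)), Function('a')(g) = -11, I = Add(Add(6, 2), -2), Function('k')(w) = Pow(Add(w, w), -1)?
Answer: -228038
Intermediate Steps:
Function('k')(w) = Mul(Rational(1, 2), Pow(w, -1)) (Function('k')(w) = Pow(Mul(2, w), -1) = Mul(Rational(1, 2), Pow(w, -1)))
I = 6 (I = Add(8, -2) = 6)
Function('S')(Q) = Mul(Rational(-1, 2), Pow(Q, -1)) (Function('S')(Q) = Mul(-1, Mul(Rational(1, 2), Pow(Q, -1))) = Mul(Rational(-1, 2), Pow(Q, -1)))
Function('N')(R, v) = Rational(-1, 12) (Function('N')(R, v) = Mul(Rational(-1, 2), Pow(6, -1)) = Mul(Rational(-1, 2), Rational(1, 6)) = Rational(-1, 12))
Mul(Add(467, Function('a')(-6)), Add(Function('N')(-19, 3), -500)) = Mul(Add(467, -11), Add(Rational(-1, 12), -500)) = Mul(456, Rational(-6001, 12)) = -228038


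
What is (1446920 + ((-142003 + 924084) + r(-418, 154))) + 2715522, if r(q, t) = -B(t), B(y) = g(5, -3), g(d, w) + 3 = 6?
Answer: 4944520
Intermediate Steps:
g(d, w) = 3 (g(d, w) = -3 + 6 = 3)
B(y) = 3
r(q, t) = -3 (r(q, t) = -1*3 = -3)
(1446920 + ((-142003 + 924084) + r(-418, 154))) + 2715522 = (1446920 + ((-142003 + 924084) - 3)) + 2715522 = (1446920 + (782081 - 3)) + 2715522 = (1446920 + 782078) + 2715522 = 2228998 + 2715522 = 4944520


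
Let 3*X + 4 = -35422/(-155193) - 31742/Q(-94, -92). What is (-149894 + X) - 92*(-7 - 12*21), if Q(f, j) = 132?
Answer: -1292094909109/10242738 ≈ -1.2615e+5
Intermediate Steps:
X = -833900401/10242738 (X = -4/3 + (-35422/(-155193) - 31742/132)/3 = -4/3 + (-35422*(-1/155193) - 31742*1/132)/3 = -4/3 + (35422/155193 - 15871/66)/3 = -4/3 + (1/3)*(-820243417/3414246) = -4/3 - 820243417/10242738 = -833900401/10242738 ≈ -81.414)
(-149894 + X) - 92*(-7 - 12*21) = (-149894 - 833900401/10242738) - 92*(-7 - 12*21) = -1536158870173/10242738 - 92*(-7 - 252) = -1536158870173/10242738 - 92*(-259) = -1536158870173/10242738 + 23828 = -1292094909109/10242738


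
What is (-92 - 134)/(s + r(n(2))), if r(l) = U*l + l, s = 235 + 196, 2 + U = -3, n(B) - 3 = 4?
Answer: -226/403 ≈ -0.56079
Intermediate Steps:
n(B) = 7 (n(B) = 3 + 4 = 7)
U = -5 (U = -2 - 3 = -5)
s = 431
r(l) = -4*l (r(l) = -5*l + l = -4*l)
(-92 - 134)/(s + r(n(2))) = (-92 - 134)/(431 - 4*7) = -226/(431 - 28) = -226/403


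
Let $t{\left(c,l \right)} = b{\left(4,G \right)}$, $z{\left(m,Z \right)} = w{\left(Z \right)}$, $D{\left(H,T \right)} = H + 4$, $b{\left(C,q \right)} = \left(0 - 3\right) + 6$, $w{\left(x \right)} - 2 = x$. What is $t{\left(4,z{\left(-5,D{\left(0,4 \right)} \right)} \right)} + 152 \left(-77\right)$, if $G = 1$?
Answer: $-11701$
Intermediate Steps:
$w{\left(x \right)} = 2 + x$
$b{\left(C,q \right)} = 3$ ($b{\left(C,q \right)} = -3 + 6 = 3$)
$D{\left(H,T \right)} = 4 + H$
$z{\left(m,Z \right)} = 2 + Z$
$t{\left(c,l \right)} = 3$
$t{\left(4,z{\left(-5,D{\left(0,4 \right)} \right)} \right)} + 152 \left(-77\right) = 3 + 152 \left(-77\right) = 3 - 11704 = -11701$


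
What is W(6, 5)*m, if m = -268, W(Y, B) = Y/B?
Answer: -1608/5 ≈ -321.60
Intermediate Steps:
W(6, 5)*m = (6/5)*(-268) = -1608/5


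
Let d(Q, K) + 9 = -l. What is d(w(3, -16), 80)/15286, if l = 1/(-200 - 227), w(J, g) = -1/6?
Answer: -1921/3263561 ≈ -0.00058862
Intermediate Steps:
w(J, g) = -⅙ (w(J, g) = -1*⅙ = -⅙)
l = -1/427 (l = 1/(-427) = -1/427 ≈ -0.0023419)
d(Q, K) = -3842/427 (d(Q, K) = -9 - 1*(-1/427) = -9 + 1/427 = -3842/427)
d(w(3, -16), 80)/15286 = -3842/427/15286 = -3842/427*1/15286 = -1921/3263561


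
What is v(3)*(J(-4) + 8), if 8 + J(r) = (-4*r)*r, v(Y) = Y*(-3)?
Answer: 576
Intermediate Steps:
v(Y) = -3*Y
J(r) = -8 - 4*r**2 (J(r) = -8 + (-4*r)*r = -8 - 4*r**2)
v(3)*(J(-4) + 8) = (-3*3)*((-8 - 4*(-4)**2) + 8) = -9*((-8 - 4*16) + 8) = -9*((-8 - 64) + 8) = -9*(-72 + 8) = -9*(-64) = 576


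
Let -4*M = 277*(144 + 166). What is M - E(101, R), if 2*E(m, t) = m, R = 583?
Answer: -21518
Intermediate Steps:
E(m, t) = m/2
M = -42935/2 (M = -277*(144 + 166)/4 = -277*310/4 = -1/4*85870 = -42935/2 ≈ -21468.)
M - E(101, R) = -42935/2 - 101/2 = -21518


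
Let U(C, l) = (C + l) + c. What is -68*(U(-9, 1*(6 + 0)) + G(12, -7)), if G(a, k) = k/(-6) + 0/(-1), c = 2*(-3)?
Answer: 1598/3 ≈ 532.67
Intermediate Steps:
c = -6
U(C, l) = -6 + C + l (U(C, l) = (C + l) - 6 = -6 + C + l)
G(a, k) = -k/6 (G(a, k) = k*(-⅙) + 0*(-1) = -k/6 + 0 = -k/6)
-68*(U(-9, 1*(6 + 0)) + G(12, -7)) = -68*((-6 - 9 + 1*(6 + 0)) - ⅙*(-7)) = -68*((-6 - 9 + 1*6) + 7/6) = -68*((-6 - 9 + 6) + 7/6) = -68*(-9 + 7/6) = -68*(-47/6) = 1598/3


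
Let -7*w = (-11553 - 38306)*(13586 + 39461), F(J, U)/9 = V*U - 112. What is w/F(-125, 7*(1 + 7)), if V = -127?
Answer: -2644870373/455112 ≈ -5811.5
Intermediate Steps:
F(J, U) = -1008 - 1143*U (F(J, U) = 9*(-127*U - 112) = 9*(-112 - 127*U) = -1008 - 1143*U)
w = 2644870373/7 (w = -(-11553 - 38306)*(13586 + 39461)/7 = -(-49859)*53047/7 = -⅐*(-2644870373) = 2644870373/7 ≈ 3.7784e+8)
w/F(-125, 7*(1 + 7)) = 2644870373/(7*(-1008 - 8001*(1 + 7))) = 2644870373/(7*(-1008 - 8001*8)) = 2644870373/(7*(-1008 - 1143*56)) = 2644870373/(7*(-1008 - 64008)) = (2644870373/7)/(-65016) = (2644870373/7)*(-1/65016) = -2644870373/455112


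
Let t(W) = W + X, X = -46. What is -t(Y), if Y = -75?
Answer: 121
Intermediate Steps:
t(W) = -46 + W (t(W) = W - 46 = -46 + W)
-t(Y) = -(-46 - 75) = -1*(-121) = 121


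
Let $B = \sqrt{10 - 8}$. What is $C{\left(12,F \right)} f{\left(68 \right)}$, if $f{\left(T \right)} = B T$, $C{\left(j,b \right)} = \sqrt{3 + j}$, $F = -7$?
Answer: $68 \sqrt{30} \approx 372.45$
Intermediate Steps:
$B = \sqrt{2} \approx 1.4142$
$f{\left(T \right)} = T \sqrt{2}$ ($f{\left(T \right)} = \sqrt{2} T = T \sqrt{2}$)
$C{\left(12,F \right)} f{\left(68 \right)} = \sqrt{3 + 12} \cdot 68 \sqrt{2} = \sqrt{15} \cdot 68 \sqrt{2} = 68 \sqrt{30}$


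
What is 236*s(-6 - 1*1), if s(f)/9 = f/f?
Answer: 2124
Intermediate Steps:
s(f) = 9 (s(f) = 9*(f/f) = 9*1 = 9)
236*s(-6 - 1*1) = 236*9 = 2124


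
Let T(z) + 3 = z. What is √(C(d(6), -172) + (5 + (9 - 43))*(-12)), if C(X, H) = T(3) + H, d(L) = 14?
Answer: 4*√11 ≈ 13.266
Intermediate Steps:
T(z) = -3 + z
C(X, H) = H (C(X, H) = (-3 + 3) + H = 0 + H = H)
√(C(d(6), -172) + (5 + (9 - 43))*(-12)) = √(-172 + (5 + (9 - 43))*(-12)) = √(-172 + (5 - 34)*(-12)) = √(-172 - 29*(-12)) = √(-172 + 348) = √176 = 4*√11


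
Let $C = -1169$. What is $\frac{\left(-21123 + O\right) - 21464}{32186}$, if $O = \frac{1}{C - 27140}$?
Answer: $- \frac{86113956}{65082391} \approx -1.3232$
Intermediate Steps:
$O = - \frac{1}{28309}$ ($O = \frac{1}{-1169 - 27140} = \frac{1}{-28309} = - \frac{1}{28309} \approx -3.5324 \cdot 10^{-5}$)
$\frac{\left(-21123 + O\right) - 21464}{32186} = \frac{\left(-21123 - \frac{1}{28309}\right) - 21464}{32186} = \left(- \frac{597971008}{28309} - 21464\right) \frac{1}{32186} = \left(- \frac{1205595384}{28309}\right) \frac{1}{32186} = - \frac{86113956}{65082391}$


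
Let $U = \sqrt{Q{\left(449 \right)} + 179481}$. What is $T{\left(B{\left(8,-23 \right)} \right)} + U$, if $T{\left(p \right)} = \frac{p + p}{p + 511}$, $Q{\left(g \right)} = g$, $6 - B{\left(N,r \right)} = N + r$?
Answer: $\frac{3}{38} + \sqrt{179930} \approx 424.26$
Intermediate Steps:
$B{\left(N,r \right)} = 6 - N - r$ ($B{\left(N,r \right)} = 6 - \left(N + r\right) = 6 - N - r$)
$T{\left(p \right)} = \frac{2 p}{511 + p}$
$U = \sqrt{179930}$ ($U = \sqrt{449 + 179481} = \sqrt{179930} \approx 424.18$)
$T{\left(B{\left(8,-23 \right)} \right)} + U = \frac{2 \left(6 - 8 - -23\right)}{511 - -21} + \sqrt{179930} = \frac{2 \left(6 - 8 + 23\right)}{511 + \left(6 - 8 + 23\right)} + \sqrt{179930} = 2 \cdot 21 \frac{1}{511 + 21} + \sqrt{179930} = 2 \cdot 21 \cdot \frac{1}{532} + \sqrt{179930} = \frac{3}{38} + \sqrt{179930}$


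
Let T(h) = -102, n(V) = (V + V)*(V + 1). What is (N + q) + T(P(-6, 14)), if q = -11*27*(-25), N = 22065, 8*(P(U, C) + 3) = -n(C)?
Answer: 29388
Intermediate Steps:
n(V) = 2*V*(1 + V) (n(V) = (2*V)*(1 + V) = 2*V*(1 + V))
P(U, C) = -3 - C*(1 + C)/4 (P(U, C) = -3 + (-2*C*(1 + C))/8 = -3 - C*(1 + C)/4)
q = 7425 (q = -297*(-25) = 7425)
(N + q) + T(P(-6, 14)) = (22065 + 7425) - 102 = 29490 - 102 = 29388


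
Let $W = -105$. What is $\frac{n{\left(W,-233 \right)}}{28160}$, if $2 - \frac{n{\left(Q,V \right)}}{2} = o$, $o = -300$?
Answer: $\frac{151}{7040} \approx 0.021449$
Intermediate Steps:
$n{\left(Q,V \right)} = 604$ ($n{\left(Q,V \right)} = 4 - -600 = 4 + 600 = 604$)
$\frac{n{\left(W,-233 \right)}}{28160} = \frac{604}{28160} = 604 \cdot \frac{1}{28160} = \frac{151}{7040}$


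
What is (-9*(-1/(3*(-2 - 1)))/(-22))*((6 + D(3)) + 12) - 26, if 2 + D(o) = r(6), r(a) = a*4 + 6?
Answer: -263/11 ≈ -23.909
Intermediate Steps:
r(a) = 6 + 4*a (r(a) = 4*a + 6 = 6 + 4*a)
D(o) = 28 (D(o) = -2 + (6 + 4*6) = -2 + (6 + 24) = -2 + 30 = 28)
(-9*(-1/(3*(-2 - 1)))/(-22))*((6 + D(3)) + 12) - 26 = (-9*(-1/(3*(-2 - 1)))/(-22))*((6 + 28) + 12) - 26 = (-9/((-3*(-3)))*(-1/22))*(34 + 12) - 26 = (-9/9*(-1/22))*46 - 26 = (-9*1/9*(-1/22))*46 - 26 = -1*(-1/22)*46 - 26 = (1/22)*46 - 26 = 23/11 - 26 = -263/11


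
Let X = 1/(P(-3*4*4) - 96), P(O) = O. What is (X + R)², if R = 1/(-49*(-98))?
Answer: 5424241/119538913536 ≈ 4.5376e-5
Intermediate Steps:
R = 1/4802 (R = -1/49*(-1/98) = 1/4802 ≈ 0.00020825)
X = -1/144 (X = 1/(-3*4*4 - 96) = 1/(-12*4 - 96) = 1/(-48 - 96) = 1/(-144) = -1/144 ≈ -0.0069444)
(X + R)² = (-1/144 + 1/4802)² = (-2329/345744)² = 5424241/119538913536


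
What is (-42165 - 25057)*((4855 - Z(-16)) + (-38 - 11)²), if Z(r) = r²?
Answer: -470554000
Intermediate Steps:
(-42165 - 25057)*((4855 - Z(-16)) + (-38 - 11)²) = (-42165 - 25057)*((4855 - 1*(-16)²) + (-38 - 11)²) = -67222*((4855 - 1*256) + (-49)²) = -67222*((4855 - 256) + 2401) = -67222*(4599 + 2401) = -67222*7000 = -470554000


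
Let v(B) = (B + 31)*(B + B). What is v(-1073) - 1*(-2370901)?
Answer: 4607033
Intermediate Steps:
v(B) = 2*B*(31 + B) (v(B) = (31 + B)*(2*B) = 2*B*(31 + B))
v(-1073) - 1*(-2370901) = 2*(-1073)*(31 - 1073) - 1*(-2370901) = 2*(-1073)*(-1042) + 2370901 = 2236132 + 2370901 = 4607033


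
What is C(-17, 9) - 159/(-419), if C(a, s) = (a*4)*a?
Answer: 484523/419 ≈ 1156.4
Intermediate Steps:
C(a, s) = 4*a² (C(a, s) = (4*a)*a = 4*a²)
C(-17, 9) - 159/(-419) = 4*(-17)² - 159/(-419) = 4*289 - 159*(-1)/419 = 1156 - 1*(-159/419) = 1156 + 159/419 = 484523/419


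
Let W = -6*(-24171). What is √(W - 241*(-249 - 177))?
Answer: 2*√61923 ≈ 497.69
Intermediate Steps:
W = 145026
√(W - 241*(-249 - 177)) = √(145026 - 241*(-249 - 177)) = √(145026 - 241*(-426)) = √(145026 + 102666) = √247692 = 2*√61923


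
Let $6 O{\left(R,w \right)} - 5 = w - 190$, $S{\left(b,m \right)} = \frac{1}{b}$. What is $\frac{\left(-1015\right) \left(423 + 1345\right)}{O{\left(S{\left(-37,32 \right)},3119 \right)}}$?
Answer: $- \frac{1794520}{489} \approx -3669.8$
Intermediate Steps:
$O{\left(R,w \right)} = - \frac{185}{6} + \frac{w}{6}$ ($O{\left(R,w \right)} = \frac{5}{6} + \frac{w - 190}{6} = \frac{5}{6} + \frac{-190 + w}{6} = \frac{5}{6} + \left(- \frac{95}{3} + \frac{w}{6}\right) = - \frac{185}{6} + \frac{w}{6}$)
$\frac{\left(-1015\right) \left(423 + 1345\right)}{O{\left(S{\left(-37,32 \right)},3119 \right)}} = \frac{\left(-1015\right) \left(423 + 1345\right)}{- \frac{185}{6} + \frac{1}{6} \cdot 3119} = \frac{\left(-1015\right) 1768}{- \frac{185}{6} + \frac{3119}{6}} = - \frac{1794520}{489}$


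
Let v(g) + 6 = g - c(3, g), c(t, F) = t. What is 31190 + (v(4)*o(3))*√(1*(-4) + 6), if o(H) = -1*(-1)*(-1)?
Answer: 31190 + 5*√2 ≈ 31197.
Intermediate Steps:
o(H) = -1 (o(H) = 1*(-1) = -1)
v(g) = -9 + g (v(g) = -6 + (g - 1*3) = -6 + (g - 3) = -6 + (-3 + g) = -9 + g)
31190 + (v(4)*o(3))*√(1*(-4) + 6) = 31190 + ((-9 + 4)*(-1))*√(1*(-4) + 6) = 31190 + (-5*(-1))*√(-4 + 6) = 31190 + 5*√2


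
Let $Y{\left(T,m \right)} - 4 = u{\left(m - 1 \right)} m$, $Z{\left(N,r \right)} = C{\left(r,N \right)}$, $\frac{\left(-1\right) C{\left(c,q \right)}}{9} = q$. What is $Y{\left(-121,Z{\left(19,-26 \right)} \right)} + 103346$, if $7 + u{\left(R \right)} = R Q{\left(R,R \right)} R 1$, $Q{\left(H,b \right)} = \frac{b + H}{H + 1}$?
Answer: $-10072349$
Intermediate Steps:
$Q{\left(H,b \right)} = \frac{H + b}{1 + H}$
$C{\left(c,q \right)} = - 9 q$
$u{\left(R \right)} = -7 + \frac{2 R^{3}}{1 + R}$ ($u{\left(R \right)} = -7 + R \frac{R + R}{1 + R} R 1 = -7 + R \frac{2 R}{1 + R} R = -7 + \frac{2 R^{2}}{1 + R} R = -7 + \frac{2 R^{3}}{1 + R}$)
$Z{\left(N,r \right)} = - 9 N$
$Y{\left(T,m \right)} = 4 - 7 m + 2 \left(-1 + m\right)^{3}$ ($Y{\left(T,m \right)} = 4 + \frac{-7 - 7 \left(m - 1\right) + 2 \left(m - 1\right)^{3}}{1 + \left(m - 1\right)} m = 4 + \frac{-7 - 7 \left(-1 + m\right) + 2 \left(-1 + m\right)^{3}}{1 + \left(-1 + m\right)} m = 4 + \frac{-7 - \left(-7 + 7 m\right) + 2 \left(-1 + m\right)^{3}}{m} m = 4 + \frac{- 7 m + 2 \left(-1 + m\right)^{3}}{m} m = 4 - \left(- 2 \left(-1 + m\right)^{3} + 7 m\right) = 4 - 7 m + 2 \left(-1 + m\right)^{3}$)
$Y{\left(-121,Z{\left(19,-26 \right)} \right)} + 103346 = \left(4 - 7 \left(\left(-9\right) 19\right) + 2 \left(-1 - 171\right)^{3}\right) + 103346 = \left(4 - -1197 + 2 \left(-1 - 171\right)^{3}\right) + 103346 = \left(4 + 1197 + 2 \left(-172\right)^{3}\right) + 103346 = \left(4 + 1197 + 2 \left(-5088448\right)\right) + 103346 = \left(4 + 1197 - 10176896\right) + 103346 = -10175695 + 103346 = -10072349$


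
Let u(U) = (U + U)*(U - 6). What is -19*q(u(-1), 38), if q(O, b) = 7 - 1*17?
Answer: 190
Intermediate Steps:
u(U) = 2*U*(-6 + U) (u(U) = (2*U)*(-6 + U) = 2*U*(-6 + U))
q(O, b) = -10 (q(O, b) = 7 - 17 = -10)
-19*q(u(-1), 38) = -19*(-10) = 190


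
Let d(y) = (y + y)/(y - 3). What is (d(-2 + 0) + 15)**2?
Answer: 6241/25 ≈ 249.64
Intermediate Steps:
d(y) = 2*y/(-3 + y) (d(y) = (2*y)/(-3 + y) = 2*y/(-3 + y))
(d(-2 + 0) + 15)**2 = (2*(-2 + 0)/(-3 + (-2 + 0)) + 15)**2 = (2*(-2)/(-3 - 2) + 15)**2 = (2*(-2)/(-5) + 15)**2 = (2*(-2)*(-1/5) + 15)**2 = (4/5 + 15)**2 = (79/5)**2 = 6241/25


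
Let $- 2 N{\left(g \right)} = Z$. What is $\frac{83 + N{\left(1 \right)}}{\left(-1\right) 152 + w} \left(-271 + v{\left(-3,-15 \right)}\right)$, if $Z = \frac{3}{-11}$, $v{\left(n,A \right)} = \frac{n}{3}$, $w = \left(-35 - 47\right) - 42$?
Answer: $\frac{62186}{759} \approx 81.932$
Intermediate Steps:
$w = -124$ ($w = -82 - 42 = -124$)
$v{\left(n,A \right)} = \frac{n}{3}$ ($v{\left(n,A \right)} = n \frac{1}{3} = \frac{n}{3}$)
$Z = - \frac{3}{11}$ ($Z = 3 \left(- \frac{1}{11}\right) = - \frac{3}{11} \approx -0.27273$)
$N{\left(g \right)} = \frac{3}{22}$ ($N{\left(g \right)} = \left(- \frac{1}{2}\right) \left(- \frac{3}{11}\right) = \frac{3}{22}$)
$\frac{83 + N{\left(1 \right)}}{\left(-1\right) 152 + w} \left(-271 + v{\left(-3,-15 \right)}\right) = \frac{83 + \frac{3}{22}}{\left(-1\right) 152 - 124} \left(-271 + \frac{1}{3} \left(-3\right)\right) = \frac{1829}{22 \left(-152 - 124\right)} \left(-271 - 1\right) = \frac{1829}{22 \left(-276\right)} \left(-272\right) = \frac{1829}{22} \left(- \frac{1}{276}\right) \left(-272\right) = \left(- \frac{1829}{6072}\right) \left(-272\right) = \frac{62186}{759}$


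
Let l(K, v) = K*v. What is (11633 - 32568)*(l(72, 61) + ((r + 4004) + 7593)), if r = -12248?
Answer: -78317835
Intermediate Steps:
(11633 - 32568)*(l(72, 61) + ((r + 4004) + 7593)) = (11633 - 32568)*(72*61 + ((-12248 + 4004) + 7593)) = -20935*(4392 + (-8244 + 7593)) = -20935*(4392 - 651) = -20935*3741 = -78317835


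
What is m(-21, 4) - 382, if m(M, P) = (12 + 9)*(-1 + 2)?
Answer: -361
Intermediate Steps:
m(M, P) = 21 (m(M, P) = 21*1 = 21)
m(-21, 4) - 382 = 21 - 382 = -361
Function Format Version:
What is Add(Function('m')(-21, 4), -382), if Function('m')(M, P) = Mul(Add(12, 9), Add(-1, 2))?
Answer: -361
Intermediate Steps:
Function('m')(M, P) = 21 (Function('m')(M, P) = Mul(21, 1) = 21)
Add(Function('m')(-21, 4), -382) = Add(21, -382) = -361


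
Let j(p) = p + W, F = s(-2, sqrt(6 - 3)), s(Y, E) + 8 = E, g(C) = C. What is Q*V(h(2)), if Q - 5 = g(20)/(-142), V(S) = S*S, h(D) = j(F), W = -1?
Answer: 28980/71 - 6210*sqrt(3)/71 ≈ 256.68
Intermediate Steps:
s(Y, E) = -8 + E
F = -8 + sqrt(3) (F = -8 + sqrt(6 - 3) = -8 + sqrt(3) ≈ -6.2680)
j(p) = -1 + p (j(p) = p - 1 = -1 + p)
h(D) = -9 + sqrt(3) (h(D) = -1 + (-8 + sqrt(3)) = -9 + sqrt(3))
V(S) = S**2
Q = 345/71 (Q = 5 + 20/(-142) = 5 + 20*(-1/142) = 5 - 10/71 = 345/71 ≈ 4.8592)
Q*V(h(2)) = 345*(-9 + sqrt(3))**2/71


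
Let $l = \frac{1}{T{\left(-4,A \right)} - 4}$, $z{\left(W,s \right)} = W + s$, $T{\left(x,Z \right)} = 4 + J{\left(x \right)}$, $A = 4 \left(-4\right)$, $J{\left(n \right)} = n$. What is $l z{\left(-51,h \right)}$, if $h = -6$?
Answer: $\frac{57}{4} \approx 14.25$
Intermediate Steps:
$A = -16$
$T{\left(x,Z \right)} = 4 + x$
$l = - \frac{1}{4}$ ($l = \frac{1}{\left(4 - 4\right) - 4} = \frac{1}{0 - 4} = \frac{1}{-4} = - \frac{1}{4} \approx -0.25$)
$l z{\left(-51,h \right)} = - \frac{-51 - 6}{4} = \left(- \frac{1}{4}\right) \left(-57\right) = \frac{57}{4}$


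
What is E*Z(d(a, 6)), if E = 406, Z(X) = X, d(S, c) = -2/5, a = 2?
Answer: -812/5 ≈ -162.40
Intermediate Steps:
d(S, c) = -⅖ (d(S, c) = -2*⅕ = -⅖)
E*Z(d(a, 6)) = 406*(-⅖) = -812/5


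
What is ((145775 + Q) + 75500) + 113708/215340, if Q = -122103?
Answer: 5338953047/53835 ≈ 99173.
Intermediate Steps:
((145775 + Q) + 75500) + 113708/215340 = ((145775 - 122103) + 75500) + 113708/215340 = (23672 + 75500) + 113708*(1/215340) = 99172 + 28427/53835 = 5338953047/53835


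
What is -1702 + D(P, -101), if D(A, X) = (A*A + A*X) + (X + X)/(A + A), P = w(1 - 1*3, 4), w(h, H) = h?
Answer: -2891/2 ≈ -1445.5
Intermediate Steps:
P = -2 (P = 1 - 1*3 = 1 - 3 = -2)
D(A, X) = A**2 + A*X + X/A (D(A, X) = (A**2 + A*X) + (2*X)/((2*A)) = (A**2 + A*X) + (2*X)*(1/(2*A)) = (A**2 + A*X) + X/A = A**2 + A*X + X/A)
-1702 + D(P, -101) = -1702 + (-101 + (-2)**2*(-2 - 101))/(-2) = -1702 - (-101 + 4*(-103))/2 = -1702 - (-101 - 412)/2 = -1702 - 1/2*(-513) = -1702 + 513/2 = -2891/2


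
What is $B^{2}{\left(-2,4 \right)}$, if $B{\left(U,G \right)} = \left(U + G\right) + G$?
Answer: $36$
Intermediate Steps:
$B{\left(U,G \right)} = U + 2 G$ ($B{\left(U,G \right)} = \left(G + U\right) + G = U + 2 G$)
$B^{2}{\left(-2,4 \right)} = \left(-2 + 2 \cdot 4\right)^{2} = \left(-2 + 8\right)^{2} = 6^{2} = 36$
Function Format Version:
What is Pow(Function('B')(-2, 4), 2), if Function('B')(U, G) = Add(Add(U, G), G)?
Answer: 36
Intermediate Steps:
Function('B')(U, G) = Add(U, Mul(2, G)) (Function('B')(U, G) = Add(Add(G, U), G) = Add(U, Mul(2, G)))
Pow(Function('B')(-2, 4), 2) = Pow(Add(-2, Mul(2, 4)), 2) = Pow(Add(-2, 8), 2) = Pow(6, 2) = 36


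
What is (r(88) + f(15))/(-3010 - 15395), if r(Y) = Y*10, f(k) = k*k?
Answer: -221/3681 ≈ -0.060038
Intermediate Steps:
f(k) = k²
r(Y) = 10*Y
(r(88) + f(15))/(-3010 - 15395) = (10*88 + 15²)/(-3010 - 15395) = (880 + 225)/(-18405) = 1105*(-1/18405) = -221/3681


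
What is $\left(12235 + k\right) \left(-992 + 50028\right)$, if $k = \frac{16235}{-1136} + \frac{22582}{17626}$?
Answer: $\frac{214289565150037}{357556} \approx 5.9932 \cdot 10^{8}$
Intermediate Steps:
$k = - \frac{18607497}{1430224}$ ($k = 16235 \left(- \frac{1}{1136}\right) + 22582 \cdot \frac{1}{17626} = - \frac{16235}{1136} + \frac{1613}{1259} = - \frac{18607497}{1430224} \approx -13.01$)
$\left(12235 + k\right) \left(-992 + 50028\right) = \left(12235 - \frac{18607497}{1430224}\right) \left(-992 + 50028\right) = \frac{17480183143}{1430224} \cdot 49036 = \frac{214289565150037}{357556}$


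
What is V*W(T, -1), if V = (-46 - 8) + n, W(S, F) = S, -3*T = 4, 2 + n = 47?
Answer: 12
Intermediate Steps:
n = 45 (n = -2 + 47 = 45)
T = -4/3 (T = -⅓*4 = -4/3 ≈ -1.3333)
V = -9 (V = (-46 - 8) + 45 = -54 + 45 = -9)
V*W(T, -1) = -9*(-4/3) = 12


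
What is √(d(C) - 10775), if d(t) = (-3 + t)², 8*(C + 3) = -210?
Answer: I*√155759/4 ≈ 98.666*I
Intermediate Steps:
C = -117/4 (C = -3 + (⅛)*(-210) = -3 - 105/4 = -117/4 ≈ -29.250)
√(d(C) - 10775) = √((-3 - 117/4)² - 10775) = √((-129/4)² - 10775) = √(16641/16 - 10775) = √(-155759/16) = I*√155759/4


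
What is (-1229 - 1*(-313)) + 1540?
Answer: 624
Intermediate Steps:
(-1229 - 1*(-313)) + 1540 = (-1229 + 313) + 1540 = -916 + 1540 = 624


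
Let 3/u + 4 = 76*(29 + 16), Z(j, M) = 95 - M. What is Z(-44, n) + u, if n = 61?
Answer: 116147/3416 ≈ 34.001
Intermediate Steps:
u = 3/3416 (u = 3/(-4 + 76*(29 + 16)) = 3/(-4 + 76*45) = 3/(-4 + 3420) = 3/3416 ≈ 0.00087822)
Z(-44, n) + u = (95 - 1*61) + 3/3416 = (95 - 61) + 3/3416 = 34 + 3/3416 = 116147/3416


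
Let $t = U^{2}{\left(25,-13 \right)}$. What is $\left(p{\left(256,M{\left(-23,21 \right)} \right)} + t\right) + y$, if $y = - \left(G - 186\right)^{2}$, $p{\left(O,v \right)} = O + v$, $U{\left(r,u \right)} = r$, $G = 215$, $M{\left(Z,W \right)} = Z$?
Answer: $17$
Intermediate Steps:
$t = 625$ ($t = 25^{2} = 625$)
$y = -841$ ($y = - \left(215 - 186\right)^{2} = - 29^{2} = \left(-1\right) 841 = -841$)
$\left(p{\left(256,M{\left(-23,21 \right)} \right)} + t\right) + y = \left(\left(256 - 23\right) + 625\right) - 841 = \left(233 + 625\right) - 841 = 858 - 841 = 17$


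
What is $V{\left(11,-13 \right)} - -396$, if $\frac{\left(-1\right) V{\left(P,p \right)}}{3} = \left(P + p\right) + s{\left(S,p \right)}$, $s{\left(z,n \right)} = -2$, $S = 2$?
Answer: $408$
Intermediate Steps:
$V{\left(P,p \right)} = 6 - 3 P - 3 p$ ($V{\left(P,p \right)} = - 3 \left(\left(P + p\right) - 2\right) = - 3 \left(-2 + P + p\right) = 6 - 3 P - 3 p$)
$V{\left(11,-13 \right)} - -396 = \left(6 - 33 - -39\right) - -396 = \left(6 - 33 + 39\right) + 396 = 12 + 396 = 408$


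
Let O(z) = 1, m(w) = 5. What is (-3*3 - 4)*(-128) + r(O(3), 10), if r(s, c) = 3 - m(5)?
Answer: 1662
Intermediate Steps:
r(s, c) = -2 (r(s, c) = 3 - 1*5 = 3 - 5 = -2)
(-3*3 - 4)*(-128) + r(O(3), 10) = (-3*3 - 4)*(-128) - 2 = (-9 - 4)*(-128) - 2 = -13*(-128) - 2 = 1664 - 2 = 1662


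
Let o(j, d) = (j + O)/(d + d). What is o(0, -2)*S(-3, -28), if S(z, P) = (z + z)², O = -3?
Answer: 27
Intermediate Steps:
S(z, P) = 4*z² (S(z, P) = (2*z)² = 4*z²)
o(j, d) = (-3 + j)/(2*d) (o(j, d) = (j - 3)/(d + d) = (-3 + j)/((2*d)) = (-3 + j)*(1/(2*d)) = (-3 + j)/(2*d))
o(0, -2)*S(-3, -28) = ((½)*(-3 + 0)/(-2))*(4*(-3)²) = ((½)*(-½)*(-3))*(4*9) = (¾)*36 = 27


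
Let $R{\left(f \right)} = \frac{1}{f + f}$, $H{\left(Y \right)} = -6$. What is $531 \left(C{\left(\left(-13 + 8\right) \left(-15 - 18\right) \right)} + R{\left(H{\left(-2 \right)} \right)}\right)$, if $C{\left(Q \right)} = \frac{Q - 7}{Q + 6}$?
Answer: $\frac{33925}{76} \approx 446.38$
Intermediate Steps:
$R{\left(f \right)} = \frac{1}{2 f}$
$C{\left(Q \right)} = \frac{-7 + Q}{6 + Q}$
$531 \left(C{\left(\left(-13 + 8\right) \left(-15 - 18\right) \right)} + R{\left(H{\left(-2 \right)} \right)}\right) = 531 \left(\frac{-7 + \left(-13 + 8\right) \left(-15 - 18\right)}{6 + \left(-13 + 8\right) \left(-15 - 18\right)} + \frac{1}{2 \left(-6\right)}\right) = 531 \left(\frac{-7 - -165}{6 - -165} + \frac{1}{2} \left(- \frac{1}{6}\right)\right) = 531 \left(\frac{-7 + 165}{6 + 165} - \frac{1}{12}\right) = 531 \left(\frac{1}{171} \cdot 158 - \frac{1}{12}\right) = 531 \left(\frac{158}{171} - \frac{1}{12}\right) = 531 \cdot \frac{575}{684} = \frac{33925}{76}$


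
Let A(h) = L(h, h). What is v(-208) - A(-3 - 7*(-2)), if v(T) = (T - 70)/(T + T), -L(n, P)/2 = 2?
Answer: 971/208 ≈ 4.6683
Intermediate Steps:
L(n, P) = -4 (L(n, P) = -2*2 = -4)
A(h) = -4
v(T) = (-70 + T)/(2*T) (v(T) = (-70 + T)/((2*T)) = (-70 + T)*(1/(2*T)) = (-70 + T)/(2*T))
v(-208) - A(-3 - 7*(-2)) = (½)*(-70 - 208)/(-208) - 1*(-4) = (½)*(-1/208)*(-278) + 4 = 139/208 + 4 = 971/208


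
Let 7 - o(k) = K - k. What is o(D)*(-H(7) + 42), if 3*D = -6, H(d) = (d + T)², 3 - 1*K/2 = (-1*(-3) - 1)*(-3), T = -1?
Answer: -78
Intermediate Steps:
K = 18 (K = 6 - 2*(-1*(-3) - 1)*(-3) = 6 - 2*(3 - 1)*(-3) = 6 - 4*(-3) = 6 - 2*(-6) = 6 + 12 = 18)
H(d) = (-1 + d)² (H(d) = (d - 1)² = (-1 + d)²)
D = -2 (D = (⅓)*(-6) = -2)
o(k) = -11 + k (o(k) = 7 - (18 - k) = 7 + (-18 + k) = -11 + k)
o(D)*(-H(7) + 42) = (-11 - 2)*(-(-1 + 7)² + 42) = -13*(-1*6² + 42) = -13*(-1*36 + 42) = -13*(-36 + 42) = -13*6 = -78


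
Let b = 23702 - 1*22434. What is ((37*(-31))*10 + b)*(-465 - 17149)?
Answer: 179698028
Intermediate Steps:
b = 1268 (b = 23702 - 22434 = 1268)
((37*(-31))*10 + b)*(-465 - 17149) = ((37*(-31))*10 + 1268)*(-465 - 17149) = (-1147*10 + 1268)*(-17614) = (-11470 + 1268)*(-17614) = -10202*(-17614) = 179698028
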